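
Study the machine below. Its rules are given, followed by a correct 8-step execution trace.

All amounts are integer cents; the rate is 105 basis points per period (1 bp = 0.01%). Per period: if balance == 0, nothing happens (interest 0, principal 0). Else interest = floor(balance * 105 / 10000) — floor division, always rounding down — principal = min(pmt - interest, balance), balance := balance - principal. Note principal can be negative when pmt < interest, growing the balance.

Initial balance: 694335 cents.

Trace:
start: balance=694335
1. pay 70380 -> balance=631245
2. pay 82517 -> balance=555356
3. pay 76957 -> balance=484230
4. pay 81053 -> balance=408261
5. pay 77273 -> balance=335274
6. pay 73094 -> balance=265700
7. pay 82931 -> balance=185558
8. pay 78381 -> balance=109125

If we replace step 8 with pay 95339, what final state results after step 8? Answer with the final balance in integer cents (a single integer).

(re-executing from step 8 with the substitution; state before step 8: balance=185558)
8. pay 95339 -> balance=92167

92167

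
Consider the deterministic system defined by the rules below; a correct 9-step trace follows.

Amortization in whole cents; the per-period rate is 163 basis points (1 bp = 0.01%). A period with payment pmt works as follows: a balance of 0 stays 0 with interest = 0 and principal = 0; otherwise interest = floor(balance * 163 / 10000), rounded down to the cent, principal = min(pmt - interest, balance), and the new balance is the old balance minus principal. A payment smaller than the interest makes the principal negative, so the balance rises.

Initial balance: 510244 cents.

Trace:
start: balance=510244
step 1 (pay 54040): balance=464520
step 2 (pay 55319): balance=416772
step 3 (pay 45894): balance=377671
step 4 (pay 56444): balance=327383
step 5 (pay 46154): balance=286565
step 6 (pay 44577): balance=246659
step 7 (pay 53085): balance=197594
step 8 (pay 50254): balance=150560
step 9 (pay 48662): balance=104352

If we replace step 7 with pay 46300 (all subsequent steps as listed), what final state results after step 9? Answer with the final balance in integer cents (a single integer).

(re-executing from step 7 with the substitution; state before step 7: balance=246659)
step 7 (pay 46300): balance=204379
step 8 (pay 50254): balance=157456
step 9 (pay 48662): balance=111360

111360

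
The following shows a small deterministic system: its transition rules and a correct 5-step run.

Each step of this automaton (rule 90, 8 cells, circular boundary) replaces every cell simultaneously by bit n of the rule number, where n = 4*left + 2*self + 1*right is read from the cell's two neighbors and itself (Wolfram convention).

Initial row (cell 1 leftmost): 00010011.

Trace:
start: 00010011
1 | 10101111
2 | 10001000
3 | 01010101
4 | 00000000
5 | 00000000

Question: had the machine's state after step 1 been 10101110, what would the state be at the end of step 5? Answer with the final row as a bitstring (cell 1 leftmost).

state after step 1 := 10101110
2 | 00001010
3 | 00010001
4 | 10101010
5 | 00000000

00000000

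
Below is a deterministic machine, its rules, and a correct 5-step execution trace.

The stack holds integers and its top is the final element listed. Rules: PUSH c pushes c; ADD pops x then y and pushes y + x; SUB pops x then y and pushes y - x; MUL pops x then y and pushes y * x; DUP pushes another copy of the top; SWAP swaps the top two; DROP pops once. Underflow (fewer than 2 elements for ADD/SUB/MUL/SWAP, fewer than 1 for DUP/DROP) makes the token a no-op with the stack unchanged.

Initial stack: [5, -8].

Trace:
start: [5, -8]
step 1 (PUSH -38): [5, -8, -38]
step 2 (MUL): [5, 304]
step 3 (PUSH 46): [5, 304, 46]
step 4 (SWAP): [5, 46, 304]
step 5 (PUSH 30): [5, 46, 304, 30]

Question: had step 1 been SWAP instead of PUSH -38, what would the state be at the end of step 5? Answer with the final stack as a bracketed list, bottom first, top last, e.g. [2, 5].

[46, -40, 30]

(re-executing from step 1 with the substitution; state before step 1: [5, -8])
step 1 (SWAP): [-8, 5]
step 2 (MUL): [-40]
step 3 (PUSH 46): [-40, 46]
step 4 (SWAP): [46, -40]
step 5 (PUSH 30): [46, -40, 30]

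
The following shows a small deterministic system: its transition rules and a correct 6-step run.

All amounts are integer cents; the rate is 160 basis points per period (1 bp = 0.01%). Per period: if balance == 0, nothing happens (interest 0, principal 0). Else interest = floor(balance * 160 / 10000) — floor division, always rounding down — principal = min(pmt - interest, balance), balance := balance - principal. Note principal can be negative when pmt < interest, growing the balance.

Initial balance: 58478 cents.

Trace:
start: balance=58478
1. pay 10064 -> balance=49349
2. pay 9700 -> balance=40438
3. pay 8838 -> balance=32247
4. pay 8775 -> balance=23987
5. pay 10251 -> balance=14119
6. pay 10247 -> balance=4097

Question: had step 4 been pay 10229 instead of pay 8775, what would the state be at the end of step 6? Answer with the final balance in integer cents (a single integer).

(re-executing from step 4 with the substitution; state before step 4: balance=32247)
4. pay 10229 -> balance=22533
5. pay 10251 -> balance=12642
6. pay 10247 -> balance=2597

2597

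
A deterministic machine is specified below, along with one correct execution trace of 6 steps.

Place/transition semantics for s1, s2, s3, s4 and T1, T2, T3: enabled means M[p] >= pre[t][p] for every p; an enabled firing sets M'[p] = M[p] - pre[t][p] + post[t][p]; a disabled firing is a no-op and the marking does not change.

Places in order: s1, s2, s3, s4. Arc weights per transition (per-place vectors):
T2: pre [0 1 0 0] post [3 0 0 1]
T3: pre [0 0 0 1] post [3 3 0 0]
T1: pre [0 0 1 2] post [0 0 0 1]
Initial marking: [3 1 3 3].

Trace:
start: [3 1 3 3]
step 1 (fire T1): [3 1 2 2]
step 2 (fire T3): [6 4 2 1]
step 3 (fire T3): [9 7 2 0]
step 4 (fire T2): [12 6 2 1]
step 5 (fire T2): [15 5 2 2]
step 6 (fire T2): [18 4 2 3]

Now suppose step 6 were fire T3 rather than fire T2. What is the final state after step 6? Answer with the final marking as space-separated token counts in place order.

18 8 2 1

(re-executing from step 6 with the substitution; state before step 6: [15 5 2 2])
step 6 (fire T3): [18 8 2 1]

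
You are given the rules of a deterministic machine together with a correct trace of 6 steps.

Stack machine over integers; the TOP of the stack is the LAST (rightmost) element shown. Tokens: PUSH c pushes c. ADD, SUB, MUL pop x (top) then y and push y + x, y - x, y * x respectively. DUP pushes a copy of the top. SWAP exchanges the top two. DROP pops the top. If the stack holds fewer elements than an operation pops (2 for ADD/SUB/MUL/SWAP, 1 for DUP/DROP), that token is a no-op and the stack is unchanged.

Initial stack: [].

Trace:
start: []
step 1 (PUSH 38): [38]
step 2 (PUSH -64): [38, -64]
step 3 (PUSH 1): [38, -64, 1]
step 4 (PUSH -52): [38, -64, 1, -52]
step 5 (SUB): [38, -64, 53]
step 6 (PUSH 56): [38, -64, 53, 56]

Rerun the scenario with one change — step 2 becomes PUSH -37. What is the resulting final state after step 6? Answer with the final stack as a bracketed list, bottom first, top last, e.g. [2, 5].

(re-executing from step 2 with the substitution; state before step 2: [38])
step 2 (PUSH -37): [38, -37]
step 3 (PUSH 1): [38, -37, 1]
step 4 (PUSH -52): [38, -37, 1, -52]
step 5 (SUB): [38, -37, 53]
step 6 (PUSH 56): [38, -37, 53, 56]

[38, -37, 53, 56]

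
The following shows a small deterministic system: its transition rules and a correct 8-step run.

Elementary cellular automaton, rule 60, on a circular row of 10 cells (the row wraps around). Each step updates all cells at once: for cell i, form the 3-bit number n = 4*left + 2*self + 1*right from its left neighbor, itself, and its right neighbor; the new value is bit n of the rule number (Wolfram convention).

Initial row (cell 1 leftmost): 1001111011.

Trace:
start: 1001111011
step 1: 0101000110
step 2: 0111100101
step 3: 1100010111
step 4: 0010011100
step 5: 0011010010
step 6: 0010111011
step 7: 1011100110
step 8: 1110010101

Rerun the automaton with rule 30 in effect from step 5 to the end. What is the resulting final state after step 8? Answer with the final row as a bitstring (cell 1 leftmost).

0111110100

(re-executing steps 5..8 under rule 30; state before step 5: 0010011100)
step 5: 0111110010
step 6: 1100001111
step 7: 0010011000
step 8: 0111110100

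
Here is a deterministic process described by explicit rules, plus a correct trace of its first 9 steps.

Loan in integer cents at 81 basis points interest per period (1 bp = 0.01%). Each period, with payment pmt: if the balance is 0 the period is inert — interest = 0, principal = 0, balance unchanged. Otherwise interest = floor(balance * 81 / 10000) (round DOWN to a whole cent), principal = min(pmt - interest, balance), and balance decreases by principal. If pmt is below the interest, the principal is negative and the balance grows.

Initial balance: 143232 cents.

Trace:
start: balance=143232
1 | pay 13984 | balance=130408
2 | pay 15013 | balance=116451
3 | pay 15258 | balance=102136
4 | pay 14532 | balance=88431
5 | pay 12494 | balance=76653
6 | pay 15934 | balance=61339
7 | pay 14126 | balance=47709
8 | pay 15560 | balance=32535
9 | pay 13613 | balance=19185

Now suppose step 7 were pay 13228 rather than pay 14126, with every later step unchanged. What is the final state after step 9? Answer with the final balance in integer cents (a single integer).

(re-executing from step 7 with the substitution; state before step 7: balance=61339)
7 | pay 13228 | balance=48607
8 | pay 15560 | balance=33440
9 | pay 13613 | balance=20097

20097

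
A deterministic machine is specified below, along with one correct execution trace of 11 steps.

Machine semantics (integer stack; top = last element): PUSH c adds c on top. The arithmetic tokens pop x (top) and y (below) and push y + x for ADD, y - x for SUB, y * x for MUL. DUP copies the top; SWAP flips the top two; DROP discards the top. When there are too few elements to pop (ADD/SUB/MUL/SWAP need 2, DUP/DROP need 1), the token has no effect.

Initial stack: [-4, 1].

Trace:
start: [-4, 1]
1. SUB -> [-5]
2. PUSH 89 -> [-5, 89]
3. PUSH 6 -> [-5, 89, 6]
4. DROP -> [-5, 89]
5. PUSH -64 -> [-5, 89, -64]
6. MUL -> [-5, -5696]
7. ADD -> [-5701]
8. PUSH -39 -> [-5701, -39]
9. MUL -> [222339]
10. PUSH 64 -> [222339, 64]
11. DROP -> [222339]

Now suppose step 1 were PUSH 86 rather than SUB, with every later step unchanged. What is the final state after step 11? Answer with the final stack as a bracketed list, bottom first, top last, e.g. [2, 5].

(re-executing from step 1 with the substitution; state before step 1: [-4, 1])
1. PUSH 86 -> [-4, 1, 86]
2. PUSH 89 -> [-4, 1, 86, 89]
3. PUSH 6 -> [-4, 1, 86, 89, 6]
4. DROP -> [-4, 1, 86, 89]
5. PUSH -64 -> [-4, 1, 86, 89, -64]
6. MUL -> [-4, 1, 86, -5696]
7. ADD -> [-4, 1, -5610]
8. PUSH -39 -> [-4, 1, -5610, -39]
9. MUL -> [-4, 1, 218790]
10. PUSH 64 -> [-4, 1, 218790, 64]
11. DROP -> [-4, 1, 218790]

[-4, 1, 218790]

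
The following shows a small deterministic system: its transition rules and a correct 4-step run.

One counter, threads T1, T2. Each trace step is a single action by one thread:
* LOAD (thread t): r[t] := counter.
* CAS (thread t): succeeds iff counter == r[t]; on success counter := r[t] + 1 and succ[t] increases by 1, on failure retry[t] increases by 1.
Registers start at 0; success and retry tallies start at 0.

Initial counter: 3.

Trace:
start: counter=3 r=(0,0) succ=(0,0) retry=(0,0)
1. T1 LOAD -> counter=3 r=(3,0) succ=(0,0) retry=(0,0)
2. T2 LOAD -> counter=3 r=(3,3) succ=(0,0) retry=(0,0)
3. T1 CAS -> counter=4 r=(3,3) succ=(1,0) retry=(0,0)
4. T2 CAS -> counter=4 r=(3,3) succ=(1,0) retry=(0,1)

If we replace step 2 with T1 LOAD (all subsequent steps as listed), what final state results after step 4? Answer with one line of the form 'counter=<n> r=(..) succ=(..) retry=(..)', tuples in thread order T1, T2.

counter=4 r=(3,0) succ=(1,0) retry=(0,1)

(re-executing from step 2 with the substitution; state before step 2: counter=3 r=(3,0) succ=(0,0) retry=(0,0))
2. T1 LOAD -> counter=3 r=(3,0) succ=(0,0) retry=(0,0)
3. T1 CAS -> counter=4 r=(3,0) succ=(1,0) retry=(0,0)
4. T2 CAS -> counter=4 r=(3,0) succ=(1,0) retry=(0,1)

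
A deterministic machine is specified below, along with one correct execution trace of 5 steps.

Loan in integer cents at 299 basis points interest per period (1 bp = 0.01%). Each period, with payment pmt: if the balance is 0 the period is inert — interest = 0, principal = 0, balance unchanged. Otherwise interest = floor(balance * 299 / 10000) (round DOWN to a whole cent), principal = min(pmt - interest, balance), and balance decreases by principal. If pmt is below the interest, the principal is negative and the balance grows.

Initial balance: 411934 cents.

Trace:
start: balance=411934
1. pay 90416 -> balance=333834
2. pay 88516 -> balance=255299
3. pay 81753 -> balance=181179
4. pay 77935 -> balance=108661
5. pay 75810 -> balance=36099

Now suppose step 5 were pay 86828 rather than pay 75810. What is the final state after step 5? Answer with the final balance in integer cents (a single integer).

25081

(re-executing from step 5 with the substitution; state before step 5: balance=108661)
5. pay 86828 -> balance=25081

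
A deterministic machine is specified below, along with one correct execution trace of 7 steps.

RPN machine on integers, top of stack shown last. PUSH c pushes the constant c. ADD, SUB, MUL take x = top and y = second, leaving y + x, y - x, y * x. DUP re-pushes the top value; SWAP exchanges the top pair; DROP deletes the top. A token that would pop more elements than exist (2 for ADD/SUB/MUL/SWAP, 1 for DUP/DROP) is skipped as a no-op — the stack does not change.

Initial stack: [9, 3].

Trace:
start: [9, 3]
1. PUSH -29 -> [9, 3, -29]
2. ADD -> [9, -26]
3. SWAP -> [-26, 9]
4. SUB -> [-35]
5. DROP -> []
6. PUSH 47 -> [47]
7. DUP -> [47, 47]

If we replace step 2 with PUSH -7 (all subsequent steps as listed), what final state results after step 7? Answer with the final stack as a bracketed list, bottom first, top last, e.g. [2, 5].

[9, 3, 47, 47]

(re-executing from step 2 with the substitution; state before step 2: [9, 3, -29])
2. PUSH -7 -> [9, 3, -29, -7]
3. SWAP -> [9, 3, -7, -29]
4. SUB -> [9, 3, 22]
5. DROP -> [9, 3]
6. PUSH 47 -> [9, 3, 47]
7. DUP -> [9, 3, 47, 47]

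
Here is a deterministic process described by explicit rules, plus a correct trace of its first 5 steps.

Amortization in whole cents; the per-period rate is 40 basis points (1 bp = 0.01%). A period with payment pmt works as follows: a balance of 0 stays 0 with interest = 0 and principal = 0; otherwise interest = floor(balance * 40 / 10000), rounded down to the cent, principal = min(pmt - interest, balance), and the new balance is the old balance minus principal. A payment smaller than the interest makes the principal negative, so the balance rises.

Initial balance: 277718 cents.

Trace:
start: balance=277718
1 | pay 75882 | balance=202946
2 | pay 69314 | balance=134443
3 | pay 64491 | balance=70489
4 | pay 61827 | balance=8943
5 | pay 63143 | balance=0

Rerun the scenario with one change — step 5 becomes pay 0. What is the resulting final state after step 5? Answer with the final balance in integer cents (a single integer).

8978

(re-executing from step 5 with the substitution; state before step 5: balance=8943)
5 | pay 0 | balance=8978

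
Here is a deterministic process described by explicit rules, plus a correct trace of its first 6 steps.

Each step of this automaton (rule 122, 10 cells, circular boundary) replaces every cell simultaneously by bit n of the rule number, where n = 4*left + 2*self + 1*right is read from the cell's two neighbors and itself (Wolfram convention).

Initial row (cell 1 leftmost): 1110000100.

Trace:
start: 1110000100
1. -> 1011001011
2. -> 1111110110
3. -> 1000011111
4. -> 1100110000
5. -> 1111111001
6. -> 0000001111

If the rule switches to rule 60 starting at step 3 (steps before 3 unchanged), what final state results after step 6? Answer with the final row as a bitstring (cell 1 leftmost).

1001001001

(re-executing steps 3..6 under rule 60; state before step 3: 1111110110)
3. -> 1000001101
4. -> 0100001011
5. -> 1110001110
6. -> 1001001001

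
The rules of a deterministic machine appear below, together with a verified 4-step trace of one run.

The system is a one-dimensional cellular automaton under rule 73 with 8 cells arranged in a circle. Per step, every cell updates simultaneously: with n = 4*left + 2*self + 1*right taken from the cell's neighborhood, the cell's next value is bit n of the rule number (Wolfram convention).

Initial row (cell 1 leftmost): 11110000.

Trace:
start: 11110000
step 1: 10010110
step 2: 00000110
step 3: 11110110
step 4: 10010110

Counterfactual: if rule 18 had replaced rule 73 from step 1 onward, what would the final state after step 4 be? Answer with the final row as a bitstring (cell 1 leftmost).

10010000

(re-executing steps 1..4 under rule 18; state before step 1: 11110000)
step 1: 00001001
step 2: 10010110
step 3: 01100000
step 4: 10010000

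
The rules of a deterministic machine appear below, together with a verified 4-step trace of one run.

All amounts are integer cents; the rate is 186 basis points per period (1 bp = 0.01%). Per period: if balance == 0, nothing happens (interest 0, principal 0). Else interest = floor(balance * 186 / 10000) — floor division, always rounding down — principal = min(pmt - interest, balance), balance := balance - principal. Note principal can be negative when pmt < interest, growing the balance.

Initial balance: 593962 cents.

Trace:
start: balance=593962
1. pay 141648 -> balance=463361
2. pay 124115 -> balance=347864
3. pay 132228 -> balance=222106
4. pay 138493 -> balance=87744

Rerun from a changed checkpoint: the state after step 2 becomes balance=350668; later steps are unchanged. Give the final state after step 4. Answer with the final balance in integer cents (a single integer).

state after step 2 := balance=350668
3. pay 132228 -> balance=224962
4. pay 138493 -> balance=90653

90653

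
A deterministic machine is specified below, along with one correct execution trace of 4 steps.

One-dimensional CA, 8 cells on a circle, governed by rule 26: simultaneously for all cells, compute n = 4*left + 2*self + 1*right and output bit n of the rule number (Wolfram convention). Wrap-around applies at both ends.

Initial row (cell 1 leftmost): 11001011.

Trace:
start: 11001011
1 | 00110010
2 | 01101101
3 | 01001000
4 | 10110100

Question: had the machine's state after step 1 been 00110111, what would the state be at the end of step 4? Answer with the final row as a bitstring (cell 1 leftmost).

state after step 1 := 00110111
2 | 11100100
3 | 10011011
4 | 01110010

01110010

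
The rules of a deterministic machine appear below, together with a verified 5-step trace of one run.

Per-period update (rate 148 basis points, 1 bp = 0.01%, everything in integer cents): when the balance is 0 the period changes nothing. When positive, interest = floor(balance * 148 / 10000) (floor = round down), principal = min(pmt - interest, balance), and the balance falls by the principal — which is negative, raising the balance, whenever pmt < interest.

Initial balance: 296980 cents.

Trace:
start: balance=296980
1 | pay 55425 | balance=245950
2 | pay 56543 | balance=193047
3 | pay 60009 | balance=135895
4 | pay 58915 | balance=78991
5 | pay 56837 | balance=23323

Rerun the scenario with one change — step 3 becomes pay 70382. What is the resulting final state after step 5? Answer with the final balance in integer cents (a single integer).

12640

(re-executing from step 3 with the substitution; state before step 3: balance=193047)
3 | pay 70382 | balance=125522
4 | pay 58915 | balance=68464
5 | pay 56837 | balance=12640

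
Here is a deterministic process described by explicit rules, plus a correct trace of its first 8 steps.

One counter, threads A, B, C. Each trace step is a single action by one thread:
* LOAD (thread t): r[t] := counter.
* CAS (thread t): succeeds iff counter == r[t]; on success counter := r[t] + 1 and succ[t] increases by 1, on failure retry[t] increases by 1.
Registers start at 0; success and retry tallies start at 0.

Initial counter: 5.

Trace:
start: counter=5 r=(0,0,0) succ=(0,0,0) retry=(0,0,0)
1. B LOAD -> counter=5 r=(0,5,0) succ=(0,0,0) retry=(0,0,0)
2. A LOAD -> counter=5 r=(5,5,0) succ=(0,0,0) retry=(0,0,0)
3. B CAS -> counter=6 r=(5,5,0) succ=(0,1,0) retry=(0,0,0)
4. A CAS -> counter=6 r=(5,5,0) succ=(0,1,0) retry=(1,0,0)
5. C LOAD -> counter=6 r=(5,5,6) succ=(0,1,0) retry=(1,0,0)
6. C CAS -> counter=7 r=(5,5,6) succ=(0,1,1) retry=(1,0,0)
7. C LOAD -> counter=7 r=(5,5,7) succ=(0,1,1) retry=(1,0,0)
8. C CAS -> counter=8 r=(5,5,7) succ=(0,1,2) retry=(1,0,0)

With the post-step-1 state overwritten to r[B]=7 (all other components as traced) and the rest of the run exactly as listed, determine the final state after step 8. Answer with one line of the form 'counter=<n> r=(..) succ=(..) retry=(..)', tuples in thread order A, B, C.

state after step 1 := counter=5 r=(0,7,0) succ=(0,0,0) retry=(0,0,0)
2. A LOAD -> counter=5 r=(5,7,0) succ=(0,0,0) retry=(0,0,0)
3. B CAS -> counter=5 r=(5,7,0) succ=(0,0,0) retry=(0,1,0)
4. A CAS -> counter=6 r=(5,7,0) succ=(1,0,0) retry=(0,1,0)
5. C LOAD -> counter=6 r=(5,7,6) succ=(1,0,0) retry=(0,1,0)
6. C CAS -> counter=7 r=(5,7,6) succ=(1,0,1) retry=(0,1,0)
7. C LOAD -> counter=7 r=(5,7,7) succ=(1,0,1) retry=(0,1,0)
8. C CAS -> counter=8 r=(5,7,7) succ=(1,0,2) retry=(0,1,0)

counter=8 r=(5,7,7) succ=(1,0,2) retry=(0,1,0)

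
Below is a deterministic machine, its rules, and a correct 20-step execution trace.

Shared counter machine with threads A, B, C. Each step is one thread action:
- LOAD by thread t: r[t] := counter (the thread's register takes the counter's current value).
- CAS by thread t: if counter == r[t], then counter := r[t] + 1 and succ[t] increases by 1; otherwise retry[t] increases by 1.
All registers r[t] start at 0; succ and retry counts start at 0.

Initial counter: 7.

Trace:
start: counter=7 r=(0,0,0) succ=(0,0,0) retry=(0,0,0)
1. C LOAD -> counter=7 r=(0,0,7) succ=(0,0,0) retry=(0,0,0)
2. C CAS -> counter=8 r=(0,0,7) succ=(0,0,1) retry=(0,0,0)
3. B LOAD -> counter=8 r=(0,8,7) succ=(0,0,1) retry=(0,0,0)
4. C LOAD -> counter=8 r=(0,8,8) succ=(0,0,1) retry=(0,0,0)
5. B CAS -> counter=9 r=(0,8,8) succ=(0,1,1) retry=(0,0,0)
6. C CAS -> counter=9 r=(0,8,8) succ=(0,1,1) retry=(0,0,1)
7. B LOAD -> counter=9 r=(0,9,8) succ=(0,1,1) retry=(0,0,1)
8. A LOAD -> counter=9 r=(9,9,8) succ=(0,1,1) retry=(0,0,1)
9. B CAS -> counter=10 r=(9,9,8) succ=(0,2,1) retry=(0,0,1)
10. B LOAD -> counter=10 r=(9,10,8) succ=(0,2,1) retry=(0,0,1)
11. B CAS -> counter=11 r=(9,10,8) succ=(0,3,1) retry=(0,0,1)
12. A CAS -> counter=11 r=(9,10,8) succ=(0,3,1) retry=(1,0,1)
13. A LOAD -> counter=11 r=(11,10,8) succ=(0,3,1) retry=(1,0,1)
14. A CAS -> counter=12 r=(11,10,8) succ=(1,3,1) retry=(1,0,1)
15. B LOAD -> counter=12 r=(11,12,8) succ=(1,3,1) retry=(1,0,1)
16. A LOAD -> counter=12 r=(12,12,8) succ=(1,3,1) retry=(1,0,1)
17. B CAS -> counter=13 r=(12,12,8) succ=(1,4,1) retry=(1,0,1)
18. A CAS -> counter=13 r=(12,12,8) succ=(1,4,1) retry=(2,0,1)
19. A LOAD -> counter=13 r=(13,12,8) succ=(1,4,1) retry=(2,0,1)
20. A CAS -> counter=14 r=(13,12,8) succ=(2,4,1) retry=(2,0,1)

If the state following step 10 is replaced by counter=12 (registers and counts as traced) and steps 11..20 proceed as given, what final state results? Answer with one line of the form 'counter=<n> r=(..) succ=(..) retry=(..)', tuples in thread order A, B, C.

state after step 10 := counter=12 r=(9,10,8) succ=(0,2,1) retry=(0,0,1)
11. B CAS -> counter=12 r=(9,10,8) succ=(0,2,1) retry=(0,1,1)
12. A CAS -> counter=12 r=(9,10,8) succ=(0,2,1) retry=(1,1,1)
13. A LOAD -> counter=12 r=(12,10,8) succ=(0,2,1) retry=(1,1,1)
14. A CAS -> counter=13 r=(12,10,8) succ=(1,2,1) retry=(1,1,1)
15. B LOAD -> counter=13 r=(12,13,8) succ=(1,2,1) retry=(1,1,1)
16. A LOAD -> counter=13 r=(13,13,8) succ=(1,2,1) retry=(1,1,1)
17. B CAS -> counter=14 r=(13,13,8) succ=(1,3,1) retry=(1,1,1)
18. A CAS -> counter=14 r=(13,13,8) succ=(1,3,1) retry=(2,1,1)
19. A LOAD -> counter=14 r=(14,13,8) succ=(1,3,1) retry=(2,1,1)
20. A CAS -> counter=15 r=(14,13,8) succ=(2,3,1) retry=(2,1,1)

counter=15 r=(14,13,8) succ=(2,3,1) retry=(2,1,1)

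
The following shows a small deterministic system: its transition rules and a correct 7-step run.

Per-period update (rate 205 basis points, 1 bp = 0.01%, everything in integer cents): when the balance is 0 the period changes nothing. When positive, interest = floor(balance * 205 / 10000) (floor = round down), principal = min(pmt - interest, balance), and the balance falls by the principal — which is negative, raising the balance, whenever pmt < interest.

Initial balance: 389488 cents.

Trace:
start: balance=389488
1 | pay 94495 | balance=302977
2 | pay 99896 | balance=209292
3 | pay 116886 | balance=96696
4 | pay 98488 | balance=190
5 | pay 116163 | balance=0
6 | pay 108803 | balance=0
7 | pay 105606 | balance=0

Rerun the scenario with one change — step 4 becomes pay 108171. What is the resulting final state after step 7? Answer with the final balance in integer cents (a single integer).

0

(re-executing from step 4 with the substitution; state before step 4: balance=96696)
4 | pay 108171 | balance=0
5 | pay 116163 | balance=0
6 | pay 108803 | balance=0
7 | pay 105606 | balance=0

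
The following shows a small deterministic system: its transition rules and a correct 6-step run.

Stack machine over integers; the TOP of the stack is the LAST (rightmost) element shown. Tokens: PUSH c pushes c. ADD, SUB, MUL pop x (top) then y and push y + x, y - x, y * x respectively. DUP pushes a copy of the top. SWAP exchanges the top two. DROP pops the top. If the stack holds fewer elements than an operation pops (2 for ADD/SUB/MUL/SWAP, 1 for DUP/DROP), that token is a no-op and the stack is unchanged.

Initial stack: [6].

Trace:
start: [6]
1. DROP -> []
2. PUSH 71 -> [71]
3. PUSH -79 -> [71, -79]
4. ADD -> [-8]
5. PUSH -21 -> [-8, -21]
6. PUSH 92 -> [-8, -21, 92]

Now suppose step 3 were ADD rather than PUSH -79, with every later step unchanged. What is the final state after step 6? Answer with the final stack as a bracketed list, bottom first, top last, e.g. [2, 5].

(re-executing from step 3 with the substitution; state before step 3: [71])
3. ADD -> [71]
4. ADD -> [71]
5. PUSH -21 -> [71, -21]
6. PUSH 92 -> [71, -21, 92]

[71, -21, 92]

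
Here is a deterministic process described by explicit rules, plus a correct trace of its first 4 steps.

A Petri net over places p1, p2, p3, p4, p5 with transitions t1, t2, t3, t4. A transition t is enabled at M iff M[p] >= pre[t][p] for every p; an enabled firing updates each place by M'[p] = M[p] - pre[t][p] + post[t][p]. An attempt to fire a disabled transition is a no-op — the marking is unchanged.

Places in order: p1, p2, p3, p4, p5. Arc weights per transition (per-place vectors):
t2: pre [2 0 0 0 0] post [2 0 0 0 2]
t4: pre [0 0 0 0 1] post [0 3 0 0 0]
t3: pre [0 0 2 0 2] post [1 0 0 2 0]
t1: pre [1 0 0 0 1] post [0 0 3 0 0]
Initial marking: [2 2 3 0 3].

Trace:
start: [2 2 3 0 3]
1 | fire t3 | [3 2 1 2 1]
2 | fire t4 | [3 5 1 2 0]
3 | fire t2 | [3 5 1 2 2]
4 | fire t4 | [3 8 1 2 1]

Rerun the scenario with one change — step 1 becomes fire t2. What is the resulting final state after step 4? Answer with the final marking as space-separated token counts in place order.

2 8 3 0 5

(re-executing from step 1 with the substitution; state before step 1: [2 2 3 0 3])
1 | fire t2 | [2 2 3 0 5]
2 | fire t4 | [2 5 3 0 4]
3 | fire t2 | [2 5 3 0 6]
4 | fire t4 | [2 8 3 0 5]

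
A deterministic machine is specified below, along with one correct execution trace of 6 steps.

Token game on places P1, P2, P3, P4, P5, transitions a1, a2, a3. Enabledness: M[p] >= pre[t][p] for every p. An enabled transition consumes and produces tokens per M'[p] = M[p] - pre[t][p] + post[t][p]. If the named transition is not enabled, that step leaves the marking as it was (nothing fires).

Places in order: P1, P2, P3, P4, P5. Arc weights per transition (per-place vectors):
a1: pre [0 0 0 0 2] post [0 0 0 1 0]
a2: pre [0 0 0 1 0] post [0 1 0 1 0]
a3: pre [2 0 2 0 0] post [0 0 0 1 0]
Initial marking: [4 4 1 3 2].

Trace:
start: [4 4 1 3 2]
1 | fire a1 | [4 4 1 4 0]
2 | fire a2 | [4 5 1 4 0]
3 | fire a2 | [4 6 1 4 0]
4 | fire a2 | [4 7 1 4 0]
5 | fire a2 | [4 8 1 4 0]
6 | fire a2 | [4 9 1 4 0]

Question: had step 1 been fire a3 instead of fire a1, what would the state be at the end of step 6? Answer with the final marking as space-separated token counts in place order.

(re-executing from step 1 with the substitution; state before step 1: [4 4 1 3 2])
1 | fire a3 | [4 4 1 3 2]
2 | fire a2 | [4 5 1 3 2]
3 | fire a2 | [4 6 1 3 2]
4 | fire a2 | [4 7 1 3 2]
5 | fire a2 | [4 8 1 3 2]
6 | fire a2 | [4 9 1 3 2]

4 9 1 3 2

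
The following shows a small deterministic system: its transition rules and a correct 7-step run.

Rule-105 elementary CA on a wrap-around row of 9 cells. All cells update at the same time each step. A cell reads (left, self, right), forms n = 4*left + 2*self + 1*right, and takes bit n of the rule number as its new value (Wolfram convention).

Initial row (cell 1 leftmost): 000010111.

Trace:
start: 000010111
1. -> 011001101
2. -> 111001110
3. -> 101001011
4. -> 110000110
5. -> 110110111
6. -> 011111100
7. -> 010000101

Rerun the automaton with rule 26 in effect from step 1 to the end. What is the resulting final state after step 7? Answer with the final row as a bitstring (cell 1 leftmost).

100100100

(re-executing steps 1..7 under rule 26; state before step 1: 000010111)
1. -> 100100100
2. -> 011011011
3. -> 010010010
4. -> 101101101
5. -> 001001001
6. -> 110110110
7. -> 100100100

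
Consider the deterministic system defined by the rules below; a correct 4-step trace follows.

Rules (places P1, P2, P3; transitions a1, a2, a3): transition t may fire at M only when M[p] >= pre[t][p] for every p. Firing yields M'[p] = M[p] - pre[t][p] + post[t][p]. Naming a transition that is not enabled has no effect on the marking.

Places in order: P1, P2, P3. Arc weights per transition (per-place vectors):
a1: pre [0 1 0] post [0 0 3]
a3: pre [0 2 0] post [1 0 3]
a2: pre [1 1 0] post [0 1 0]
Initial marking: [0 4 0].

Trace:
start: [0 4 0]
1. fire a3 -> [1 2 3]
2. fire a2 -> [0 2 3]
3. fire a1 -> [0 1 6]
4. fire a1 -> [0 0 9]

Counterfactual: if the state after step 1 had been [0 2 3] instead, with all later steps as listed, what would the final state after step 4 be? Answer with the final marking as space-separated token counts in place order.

state after step 1 := [0 2 3]
2. fire a2 -> [0 2 3]
3. fire a1 -> [0 1 6]
4. fire a1 -> [0 0 9]

0 0 9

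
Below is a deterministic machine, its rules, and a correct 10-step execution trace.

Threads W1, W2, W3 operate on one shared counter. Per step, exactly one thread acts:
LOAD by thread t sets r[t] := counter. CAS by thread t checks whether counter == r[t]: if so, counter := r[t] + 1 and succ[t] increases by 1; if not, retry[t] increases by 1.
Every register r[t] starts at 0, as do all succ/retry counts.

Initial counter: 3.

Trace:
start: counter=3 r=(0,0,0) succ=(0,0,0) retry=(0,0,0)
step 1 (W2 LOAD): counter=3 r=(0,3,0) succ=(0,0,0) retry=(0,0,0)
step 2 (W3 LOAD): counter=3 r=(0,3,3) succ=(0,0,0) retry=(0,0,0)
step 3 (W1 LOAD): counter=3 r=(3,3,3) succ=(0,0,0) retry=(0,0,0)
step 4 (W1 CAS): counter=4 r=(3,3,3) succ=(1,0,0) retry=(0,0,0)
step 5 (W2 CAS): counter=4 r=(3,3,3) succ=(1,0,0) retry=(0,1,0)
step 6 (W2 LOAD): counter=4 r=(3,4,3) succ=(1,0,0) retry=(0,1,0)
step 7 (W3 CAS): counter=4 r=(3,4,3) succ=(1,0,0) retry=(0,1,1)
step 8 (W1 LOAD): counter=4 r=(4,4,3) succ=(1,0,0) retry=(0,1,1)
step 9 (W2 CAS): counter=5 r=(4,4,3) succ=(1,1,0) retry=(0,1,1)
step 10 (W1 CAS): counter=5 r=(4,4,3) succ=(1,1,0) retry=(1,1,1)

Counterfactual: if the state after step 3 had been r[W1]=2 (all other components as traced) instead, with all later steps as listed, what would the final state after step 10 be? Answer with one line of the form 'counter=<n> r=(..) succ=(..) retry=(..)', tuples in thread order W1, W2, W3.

state after step 3 := counter=3 r=(2,3,3) succ=(0,0,0) retry=(0,0,0)
step 4 (W1 CAS): counter=3 r=(2,3,3) succ=(0,0,0) retry=(1,0,0)
step 5 (W2 CAS): counter=4 r=(2,3,3) succ=(0,1,0) retry=(1,0,0)
step 6 (W2 LOAD): counter=4 r=(2,4,3) succ=(0,1,0) retry=(1,0,0)
step 7 (W3 CAS): counter=4 r=(2,4,3) succ=(0,1,0) retry=(1,0,1)
step 8 (W1 LOAD): counter=4 r=(4,4,3) succ=(0,1,0) retry=(1,0,1)
step 9 (W2 CAS): counter=5 r=(4,4,3) succ=(0,2,0) retry=(1,0,1)
step 10 (W1 CAS): counter=5 r=(4,4,3) succ=(0,2,0) retry=(2,0,1)

counter=5 r=(4,4,3) succ=(0,2,0) retry=(2,0,1)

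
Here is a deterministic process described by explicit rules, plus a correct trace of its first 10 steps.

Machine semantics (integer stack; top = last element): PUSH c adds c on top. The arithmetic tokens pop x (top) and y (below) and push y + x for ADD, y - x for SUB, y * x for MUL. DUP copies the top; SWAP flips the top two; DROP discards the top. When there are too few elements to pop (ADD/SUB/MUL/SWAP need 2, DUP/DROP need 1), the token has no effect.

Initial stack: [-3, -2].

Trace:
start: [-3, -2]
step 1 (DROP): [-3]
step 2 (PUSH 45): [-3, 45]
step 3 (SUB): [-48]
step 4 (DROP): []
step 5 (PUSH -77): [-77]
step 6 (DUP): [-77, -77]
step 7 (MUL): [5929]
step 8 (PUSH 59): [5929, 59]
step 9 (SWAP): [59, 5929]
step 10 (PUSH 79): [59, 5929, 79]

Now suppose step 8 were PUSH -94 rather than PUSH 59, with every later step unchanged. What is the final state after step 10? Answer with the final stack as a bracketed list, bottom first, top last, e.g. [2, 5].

(re-executing from step 8 with the substitution; state before step 8: [5929])
step 8 (PUSH -94): [5929, -94]
step 9 (SWAP): [-94, 5929]
step 10 (PUSH 79): [-94, 5929, 79]

[-94, 5929, 79]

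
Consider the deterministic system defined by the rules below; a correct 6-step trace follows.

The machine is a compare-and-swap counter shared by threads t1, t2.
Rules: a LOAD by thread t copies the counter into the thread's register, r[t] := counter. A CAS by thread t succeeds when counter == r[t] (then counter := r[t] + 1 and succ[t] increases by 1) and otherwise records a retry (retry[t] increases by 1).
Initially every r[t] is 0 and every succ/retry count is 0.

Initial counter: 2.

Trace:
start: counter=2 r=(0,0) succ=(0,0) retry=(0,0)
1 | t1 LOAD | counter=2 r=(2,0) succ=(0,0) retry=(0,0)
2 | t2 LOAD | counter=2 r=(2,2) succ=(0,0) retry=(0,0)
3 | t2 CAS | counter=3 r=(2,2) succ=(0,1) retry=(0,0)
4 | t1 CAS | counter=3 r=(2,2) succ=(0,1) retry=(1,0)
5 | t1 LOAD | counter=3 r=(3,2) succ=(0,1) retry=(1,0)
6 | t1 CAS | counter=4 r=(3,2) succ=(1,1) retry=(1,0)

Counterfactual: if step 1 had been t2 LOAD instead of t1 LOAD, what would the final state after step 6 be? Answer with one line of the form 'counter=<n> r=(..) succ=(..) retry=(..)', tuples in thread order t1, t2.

(re-executing from step 1 with the substitution; state before step 1: counter=2 r=(0,0) succ=(0,0) retry=(0,0))
1 | t2 LOAD | counter=2 r=(0,2) succ=(0,0) retry=(0,0)
2 | t2 LOAD | counter=2 r=(0,2) succ=(0,0) retry=(0,0)
3 | t2 CAS | counter=3 r=(0,2) succ=(0,1) retry=(0,0)
4 | t1 CAS | counter=3 r=(0,2) succ=(0,1) retry=(1,0)
5 | t1 LOAD | counter=3 r=(3,2) succ=(0,1) retry=(1,0)
6 | t1 CAS | counter=4 r=(3,2) succ=(1,1) retry=(1,0)

counter=4 r=(3,2) succ=(1,1) retry=(1,0)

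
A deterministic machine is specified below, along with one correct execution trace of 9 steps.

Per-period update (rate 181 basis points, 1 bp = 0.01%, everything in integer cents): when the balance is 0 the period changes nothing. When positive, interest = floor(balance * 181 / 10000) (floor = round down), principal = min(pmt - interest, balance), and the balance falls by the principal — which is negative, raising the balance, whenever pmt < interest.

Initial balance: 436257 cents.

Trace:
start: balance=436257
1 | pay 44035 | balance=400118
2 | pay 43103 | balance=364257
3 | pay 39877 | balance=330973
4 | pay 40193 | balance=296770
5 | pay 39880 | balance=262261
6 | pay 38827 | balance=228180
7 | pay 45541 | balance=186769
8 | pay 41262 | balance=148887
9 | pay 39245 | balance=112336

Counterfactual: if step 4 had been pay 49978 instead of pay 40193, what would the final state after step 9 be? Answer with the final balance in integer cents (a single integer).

(re-executing from step 4 with the substitution; state before step 4: balance=330973)
4 | pay 49978 | balance=286985
5 | pay 39880 | balance=252299
6 | pay 38827 | balance=218038
7 | pay 45541 | balance=176443
8 | pay 41262 | balance=138374
9 | pay 39245 | balance=101633

101633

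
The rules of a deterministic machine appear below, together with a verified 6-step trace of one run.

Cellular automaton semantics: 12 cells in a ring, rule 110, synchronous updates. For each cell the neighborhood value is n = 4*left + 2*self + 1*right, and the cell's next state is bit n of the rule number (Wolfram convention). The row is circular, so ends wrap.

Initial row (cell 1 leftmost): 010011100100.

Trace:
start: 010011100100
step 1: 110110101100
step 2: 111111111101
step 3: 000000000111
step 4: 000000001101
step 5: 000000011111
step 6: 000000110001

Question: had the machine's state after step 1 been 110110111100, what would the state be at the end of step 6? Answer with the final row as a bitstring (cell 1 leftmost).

state after step 1 := 110110111100
step 2: 111111100101
step 3: 000000101111
step 4: 000001111001
step 5: 000011001011
step 6: 000111011111

000111011111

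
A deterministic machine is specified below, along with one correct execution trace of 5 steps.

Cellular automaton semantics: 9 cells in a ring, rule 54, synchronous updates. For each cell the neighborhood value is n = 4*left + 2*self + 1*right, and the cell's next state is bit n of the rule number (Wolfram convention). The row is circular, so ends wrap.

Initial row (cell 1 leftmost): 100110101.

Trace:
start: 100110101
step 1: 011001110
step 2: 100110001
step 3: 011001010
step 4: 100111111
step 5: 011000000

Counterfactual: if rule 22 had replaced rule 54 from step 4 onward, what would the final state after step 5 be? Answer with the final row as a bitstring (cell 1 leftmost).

011000000

(re-executing steps 4..5 under rule 22; state before step 4: 011001010)
step 4: 100111011
step 5: 011000000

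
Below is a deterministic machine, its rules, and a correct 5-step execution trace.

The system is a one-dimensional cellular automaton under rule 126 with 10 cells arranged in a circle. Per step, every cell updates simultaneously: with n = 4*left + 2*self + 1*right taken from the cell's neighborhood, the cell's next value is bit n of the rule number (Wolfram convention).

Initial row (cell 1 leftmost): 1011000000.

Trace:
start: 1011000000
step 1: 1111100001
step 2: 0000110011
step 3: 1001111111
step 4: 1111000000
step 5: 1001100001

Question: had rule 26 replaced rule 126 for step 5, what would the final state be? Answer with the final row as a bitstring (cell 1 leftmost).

1000100001

(re-executing step 5 under rule 26; state before step 5: 1111000000)
step 5: 1000100001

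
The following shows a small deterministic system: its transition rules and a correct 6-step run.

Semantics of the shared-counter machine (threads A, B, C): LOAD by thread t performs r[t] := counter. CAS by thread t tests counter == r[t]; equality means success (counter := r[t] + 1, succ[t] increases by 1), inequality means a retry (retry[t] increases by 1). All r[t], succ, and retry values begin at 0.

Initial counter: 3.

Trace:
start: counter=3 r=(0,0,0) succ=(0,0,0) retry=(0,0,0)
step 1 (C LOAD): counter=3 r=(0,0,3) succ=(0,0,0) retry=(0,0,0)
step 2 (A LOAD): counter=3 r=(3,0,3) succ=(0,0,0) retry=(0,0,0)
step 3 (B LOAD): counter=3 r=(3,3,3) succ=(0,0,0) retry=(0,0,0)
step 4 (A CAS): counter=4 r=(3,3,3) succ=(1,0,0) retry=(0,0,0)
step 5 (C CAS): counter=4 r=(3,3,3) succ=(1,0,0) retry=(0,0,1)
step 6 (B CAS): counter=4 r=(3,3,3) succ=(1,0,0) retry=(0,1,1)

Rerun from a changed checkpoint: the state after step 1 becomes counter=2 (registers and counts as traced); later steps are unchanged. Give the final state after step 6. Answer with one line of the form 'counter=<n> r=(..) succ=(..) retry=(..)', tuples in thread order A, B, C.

state after step 1 := counter=2 r=(0,0,3) succ=(0,0,0) retry=(0,0,0)
step 2 (A LOAD): counter=2 r=(2,0,3) succ=(0,0,0) retry=(0,0,0)
step 3 (B LOAD): counter=2 r=(2,2,3) succ=(0,0,0) retry=(0,0,0)
step 4 (A CAS): counter=3 r=(2,2,3) succ=(1,0,0) retry=(0,0,0)
step 5 (C CAS): counter=4 r=(2,2,3) succ=(1,0,1) retry=(0,0,0)
step 6 (B CAS): counter=4 r=(2,2,3) succ=(1,0,1) retry=(0,1,0)

counter=4 r=(2,2,3) succ=(1,0,1) retry=(0,1,0)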